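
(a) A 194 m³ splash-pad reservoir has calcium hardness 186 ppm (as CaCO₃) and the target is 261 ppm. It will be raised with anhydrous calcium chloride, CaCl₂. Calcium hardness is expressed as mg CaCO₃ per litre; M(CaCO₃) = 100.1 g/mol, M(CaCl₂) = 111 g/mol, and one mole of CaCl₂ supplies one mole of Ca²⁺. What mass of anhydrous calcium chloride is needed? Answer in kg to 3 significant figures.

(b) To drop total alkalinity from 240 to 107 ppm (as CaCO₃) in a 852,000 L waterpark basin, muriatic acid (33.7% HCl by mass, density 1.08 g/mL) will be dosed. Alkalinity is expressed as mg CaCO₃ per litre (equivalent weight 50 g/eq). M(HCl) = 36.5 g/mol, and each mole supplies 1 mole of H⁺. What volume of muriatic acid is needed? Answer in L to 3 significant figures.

(a) Volume: 194 m³ = 194,000 L.
(a) Hardness to add: (261 − 186) = 75 mg/L as CaCO₃ × 194,000 L = 14,550 g as CaCO₃.
(a) Moles of Ca²⁺ (1 mol Ca²⁺ ≡ 1 mol CaCO₃): 14,550 / 100.1 g/mol = 145.4 mol.
(a) Mass of CaCl₂: 145.4 × 111 = 16,130 g.

(b) Alkalinity to neutralize: (240 − 107) = 133 mg/L as CaCO₃ × 852,000 L = 113,300 g as CaCO₃.
(b) Equivalents of H⁺ required: 113,300 ÷ 50 g/eq = 2266 eq = 2266 mol HCl.
(b) Mass of HCl: 2266 × 36.5 = 82,720 g.
(b) Mass of 33.7% solution: 82,720 / 0.337 = 245,500 g.
(b) Volume: 245,500 g ÷ 1.08 g/mL = 227,300 mL.

(a) 16.1 kg; (b) 227 L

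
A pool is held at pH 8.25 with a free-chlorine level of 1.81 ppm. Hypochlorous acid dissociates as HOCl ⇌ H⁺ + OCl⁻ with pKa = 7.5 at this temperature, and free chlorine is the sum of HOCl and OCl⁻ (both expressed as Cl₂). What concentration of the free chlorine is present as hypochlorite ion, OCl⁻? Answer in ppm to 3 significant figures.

[OCl⁻]/[HOCl] = 10^(pH − pKa) = 10^(8.25 − 7.5) = 10^0.75 = 5.623.
Fraction as HOCl = 1 / (1 + 5.623) = 0.151.
OCl⁻ = (1 − 0.151) × 1.81 ppm = 1.537 ppm.

1.54 ppm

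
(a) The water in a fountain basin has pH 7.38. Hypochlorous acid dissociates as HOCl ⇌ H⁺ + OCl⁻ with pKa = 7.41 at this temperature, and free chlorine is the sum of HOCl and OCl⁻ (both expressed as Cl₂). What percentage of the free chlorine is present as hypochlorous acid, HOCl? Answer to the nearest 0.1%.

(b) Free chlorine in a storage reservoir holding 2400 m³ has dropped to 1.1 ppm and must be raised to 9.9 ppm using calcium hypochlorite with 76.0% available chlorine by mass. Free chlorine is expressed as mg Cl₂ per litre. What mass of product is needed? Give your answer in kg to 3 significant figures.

(a) [OCl⁻]/[HOCl] = 10^(pH − pKa) = 10^(7.38 − 7.41) = 10^-0.03 = 0.9333.
(a) Fraction as HOCl = 1 / (1 + 0.9333) = 0.5173.

(b) Volume: 2400 m³ = 2,400,000 L.
(b) Chlorine deficit: 9.9 − 1.1 = 8.8 ppm = 8.8 mg/L as Cl₂.
(b) Cl₂ equivalent needed: 8.8 mg/L × 2,400,000 L = 21,120,000 mg = 21,120 g.
(b) Product at 76.0% available chlorine: 21,120 / 0.76 = 27,790 g.

(a) 51.7%; (b) 27.8 kg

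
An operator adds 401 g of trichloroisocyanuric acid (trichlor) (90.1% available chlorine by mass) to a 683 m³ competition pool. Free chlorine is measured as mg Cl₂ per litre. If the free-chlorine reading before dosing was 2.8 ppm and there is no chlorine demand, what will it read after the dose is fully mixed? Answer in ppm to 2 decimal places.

Volume: 683 m³ = 683,000 L.
Available chlorine delivered: 401 g × 0.901 = 361.3 g as Cl₂.
Concentration rise: 361.3 g / 683,000 L = 0.529 mg/L = 0.53 ppm.
Final FC: 2.8 + 0.53 = 3.33 ppm.

3.33 ppm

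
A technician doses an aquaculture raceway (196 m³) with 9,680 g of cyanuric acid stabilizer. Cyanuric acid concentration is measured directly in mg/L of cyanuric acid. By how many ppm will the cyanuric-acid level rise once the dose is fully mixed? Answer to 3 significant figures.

49.4 ppm

Volume: 196 m³ = 196,000 L.
Rise: 9,680 g / 196,000 L × 1000 = 49.39 mg/L.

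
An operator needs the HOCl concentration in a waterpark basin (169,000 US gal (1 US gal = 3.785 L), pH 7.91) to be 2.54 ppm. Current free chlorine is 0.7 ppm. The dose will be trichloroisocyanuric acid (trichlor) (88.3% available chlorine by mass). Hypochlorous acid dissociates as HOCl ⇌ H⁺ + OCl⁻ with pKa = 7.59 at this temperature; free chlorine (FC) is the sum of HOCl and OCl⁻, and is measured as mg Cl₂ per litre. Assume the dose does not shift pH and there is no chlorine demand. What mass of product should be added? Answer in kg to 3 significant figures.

Volume: 169,000 US gal × 3.785 L/gal = 639,665 L.
[OCl⁻]/[HOCl] = 10^(pH − pKa) = 10^(7.91 − 7.59) = 2.089; fraction as HOCl = 1/(1 + 2.089) = 0.3237.
Free chlorine required for 2.54 ppm HOCl: 2.54 / 0.3237 = 7.847 ppm.
FC to add: 7.847 − 0.7 = 7.147 mg/L as Cl₂.
Cl₂ equivalent: 7.147 mg/L × 639,665 L = 4572 g.
Product at 88.3% available Cl: 4572 / 0.883 = 5177 g.

5.18 kg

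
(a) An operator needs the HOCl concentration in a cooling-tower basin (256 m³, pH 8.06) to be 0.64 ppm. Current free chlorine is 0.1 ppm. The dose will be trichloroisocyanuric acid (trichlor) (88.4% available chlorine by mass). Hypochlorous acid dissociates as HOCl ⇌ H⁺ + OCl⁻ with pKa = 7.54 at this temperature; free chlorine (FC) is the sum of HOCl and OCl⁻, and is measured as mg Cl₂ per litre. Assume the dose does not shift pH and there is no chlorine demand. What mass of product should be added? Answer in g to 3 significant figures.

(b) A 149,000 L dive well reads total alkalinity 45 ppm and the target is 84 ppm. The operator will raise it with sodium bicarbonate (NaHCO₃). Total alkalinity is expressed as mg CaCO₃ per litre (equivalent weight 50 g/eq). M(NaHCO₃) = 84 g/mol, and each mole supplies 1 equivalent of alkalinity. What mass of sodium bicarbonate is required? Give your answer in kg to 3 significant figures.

(a) 770 g; (b) 9.76 kg

(a) Volume: 256 m³ = 256,000 L.
(a) [OCl⁻]/[HOCl] = 10^(pH − pKa) = 10^(8.06 − 7.54) = 3.311; fraction as HOCl = 1/(1 + 3.311) = 0.2319.
(a) Free chlorine required for 0.64 ppm HOCl: 0.64 / 0.2319 = 2.759 ppm.
(a) FC to add: 2.759 − 0.1 = 2.659 mg/L as Cl₂.
(a) Cl₂ equivalent: 2.659 mg/L × 256,000 L = 680.8 g.
(a) Product at 88.4% available Cl: 680.8 / 0.884 = 770.1 g.

(b) Alkalinity to add: (84 − 45) = 39 mg/L as CaCO₃ × 149,000 L = 5811 g as CaCO₃.
(b) Equivalents: 5811 g ÷ 50 g/eq = 116.2 eq.
(b) NaHCO₃ supplies 1 eq per mole → 116.2 mol.
(b) Mass: 116.2 mol × 84 g/mol = 9762 g.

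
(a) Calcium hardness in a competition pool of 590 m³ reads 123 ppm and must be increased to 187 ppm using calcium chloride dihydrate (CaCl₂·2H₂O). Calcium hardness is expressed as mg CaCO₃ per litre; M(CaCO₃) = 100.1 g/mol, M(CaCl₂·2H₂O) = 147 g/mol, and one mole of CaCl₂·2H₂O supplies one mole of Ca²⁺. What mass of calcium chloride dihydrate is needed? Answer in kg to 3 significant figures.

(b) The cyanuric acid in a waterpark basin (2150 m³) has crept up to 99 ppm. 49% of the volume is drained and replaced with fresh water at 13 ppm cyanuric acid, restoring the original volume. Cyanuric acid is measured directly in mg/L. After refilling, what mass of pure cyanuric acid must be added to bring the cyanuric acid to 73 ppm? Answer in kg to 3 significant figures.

(a) Volume: 590 m³ = 590,000 L.
(a) Hardness to add: (187 − 123) = 64 mg/L as CaCO₃ × 590,000 L = 37,760 g as CaCO₃.
(a) Moles of Ca²⁺ (1 mol Ca²⁺ ≡ 1 mol CaCO₃): 37,760 / 100.1 g/mol = 377.2 mol.
(a) Mass of CaCl₂·2H₂O: 377.2 × 147 = 55,450 g.

(b) Volume: 2150 m³ = 2,150,000 L.
(b) After draining 49% and refilling: 99 × 0.51 + 13 × 0.49 = 56.86 ppm.
(b) Deficit to target: 73 − 56.86 = 16.14 mg/L.
(b) Mass: 16.14 mg/L × 2,150,000 L = 34,700 g cyanuric acid.

(a) 55.5 kg; (b) 34.7 kg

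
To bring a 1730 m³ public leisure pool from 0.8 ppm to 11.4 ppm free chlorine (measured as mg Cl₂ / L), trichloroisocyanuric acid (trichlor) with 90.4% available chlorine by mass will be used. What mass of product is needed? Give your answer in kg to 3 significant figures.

20.3 kg

Volume: 1730 m³ = 1,730,000 L.
Chlorine deficit: 11.4 − 0.8 = 10.6 ppm = 10.6 mg/L as Cl₂.
Cl₂ equivalent needed: 10.6 mg/L × 1,730,000 L = 18,340,000 mg = 18,340 g.
Product at 90.4% available chlorine: 18,340 / 0.904 = 20,290 g.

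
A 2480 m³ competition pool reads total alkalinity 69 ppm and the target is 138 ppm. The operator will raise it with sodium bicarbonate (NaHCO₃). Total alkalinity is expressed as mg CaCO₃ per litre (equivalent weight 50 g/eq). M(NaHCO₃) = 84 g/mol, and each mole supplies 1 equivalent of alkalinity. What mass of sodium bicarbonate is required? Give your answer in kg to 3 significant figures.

287 kg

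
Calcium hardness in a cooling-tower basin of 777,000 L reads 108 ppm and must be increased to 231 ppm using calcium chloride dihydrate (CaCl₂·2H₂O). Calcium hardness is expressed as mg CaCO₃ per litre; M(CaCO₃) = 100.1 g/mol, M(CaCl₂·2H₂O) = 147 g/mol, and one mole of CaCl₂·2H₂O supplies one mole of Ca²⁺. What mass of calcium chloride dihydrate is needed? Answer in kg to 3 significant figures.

Hardness to add: (231 − 108) = 123 mg/L as CaCO₃ × 777,000 L = 95,570 g as CaCO₃.
Moles of Ca²⁺ (1 mol Ca²⁺ ≡ 1 mol CaCO₃): 95,570 / 100.1 g/mol = 954.8 mol.
Mass of CaCl₂·2H₂O: 954.8 × 147 = 140,300 g.

140 kg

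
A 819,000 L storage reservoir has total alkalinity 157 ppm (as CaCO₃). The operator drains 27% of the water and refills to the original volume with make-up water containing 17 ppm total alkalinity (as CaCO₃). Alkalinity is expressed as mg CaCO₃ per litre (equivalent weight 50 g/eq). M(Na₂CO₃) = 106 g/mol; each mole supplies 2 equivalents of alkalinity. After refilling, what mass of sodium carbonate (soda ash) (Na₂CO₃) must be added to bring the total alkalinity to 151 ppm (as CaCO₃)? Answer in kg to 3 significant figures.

27.6 kg

After draining 27% and refilling: 157 × 0.73 + 17 × 0.27 = 119.2 ppm.
Deficit to target: 151 − 119.2 = 31.8 mg/L.
As CaCO₃: 31.8 mg/L × 819,000 L = 26,040 g; ÷ 50 g/eq ÷ 2 = 260.4 mol Na₂CO₃.
Mass: 260.4 × 106 = 27,610 g.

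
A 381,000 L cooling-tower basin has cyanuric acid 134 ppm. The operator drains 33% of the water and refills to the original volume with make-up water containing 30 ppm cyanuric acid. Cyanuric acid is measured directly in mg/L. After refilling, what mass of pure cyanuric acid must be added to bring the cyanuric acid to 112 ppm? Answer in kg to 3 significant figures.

After draining 33% and refilling: 134 × 0.67 + 30 × 0.33 = 99.68 ppm.
Deficit to target: 112 − 99.68 = 12.32 mg/L.
Mass: 12.32 mg/L × 381,000 L = 4694 g cyanuric acid.

4.69 kg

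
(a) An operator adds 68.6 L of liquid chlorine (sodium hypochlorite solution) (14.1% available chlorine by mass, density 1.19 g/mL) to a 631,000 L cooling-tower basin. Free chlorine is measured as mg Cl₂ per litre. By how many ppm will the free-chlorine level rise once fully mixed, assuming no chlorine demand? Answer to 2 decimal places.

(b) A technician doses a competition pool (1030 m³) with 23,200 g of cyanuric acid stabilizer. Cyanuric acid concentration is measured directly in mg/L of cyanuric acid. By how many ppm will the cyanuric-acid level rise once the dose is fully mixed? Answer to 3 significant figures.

(a) 18.24 ppm; (b) 22.5 ppm

(a) Mass of solution: 68.6 L × 1000 mL/L × 1.19 g/mL = 81,630 g.
(a) Available chlorine delivered: 81,630 g × 0.141 = 11,510 g as Cl₂.
(a) Concentration rise: 11,510 g / 631,000 L = 18.24 mg/L = 18.24 ppm.

(b) Volume: 1030 m³ = 1,030,000 L.
(b) Rise: 23,200 g / 1,030,000 L × 1000 = 22.52 mg/L.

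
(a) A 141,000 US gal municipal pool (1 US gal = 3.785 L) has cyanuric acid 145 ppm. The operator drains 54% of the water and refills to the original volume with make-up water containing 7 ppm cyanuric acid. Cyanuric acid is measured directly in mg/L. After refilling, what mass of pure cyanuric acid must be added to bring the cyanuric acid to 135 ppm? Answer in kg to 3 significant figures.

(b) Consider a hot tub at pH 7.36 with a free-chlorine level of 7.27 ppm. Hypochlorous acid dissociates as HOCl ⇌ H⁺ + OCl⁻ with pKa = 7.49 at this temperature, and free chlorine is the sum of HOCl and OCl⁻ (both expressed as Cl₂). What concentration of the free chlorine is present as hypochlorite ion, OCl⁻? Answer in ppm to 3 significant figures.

(a) 34.4 kg; (b) 3.09 ppm

(a) Volume: 141,000 US gal × 3.785 L/gal = 533,685 L.
(a) After draining 54% and refilling: 145 × 0.46 + 7 × 0.54 = 70.48 ppm.
(a) Deficit to target: 135 − 70.48 = 64.52 mg/L.
(a) Mass: 64.52 mg/L × 533,685 L = 34,430 g cyanuric acid.

(b) [OCl⁻]/[HOCl] = 10^(pH − pKa) = 10^(7.36 − 7.49) = 10^-0.13 = 0.7413.
(b) Fraction as HOCl = 1 / (1 + 0.7413) = 0.5743.
(b) OCl⁻ = (1 − 0.5743) × 7.27 ppm = 3.095 ppm.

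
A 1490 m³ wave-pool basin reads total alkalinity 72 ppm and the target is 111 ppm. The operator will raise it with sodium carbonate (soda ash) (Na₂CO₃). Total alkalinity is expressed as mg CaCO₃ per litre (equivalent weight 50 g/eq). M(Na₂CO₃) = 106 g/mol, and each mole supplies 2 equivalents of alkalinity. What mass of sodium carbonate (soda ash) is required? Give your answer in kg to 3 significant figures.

Volume: 1490 m³ = 1,490,000 L.
Alkalinity to add: (111 − 72) = 39 mg/L as CaCO₃ × 1,490,000 L = 58,110 g as CaCO₃.
Equivalents: 58,110 g ÷ 50 g/eq = 1162 eq.
Each mole of Na₂CO₃ supplies 2 eq, so 1162 / 2 = 581.1 mol.
Mass: 581.1 mol × 106 g/mol = 61,600 g.

61.6 kg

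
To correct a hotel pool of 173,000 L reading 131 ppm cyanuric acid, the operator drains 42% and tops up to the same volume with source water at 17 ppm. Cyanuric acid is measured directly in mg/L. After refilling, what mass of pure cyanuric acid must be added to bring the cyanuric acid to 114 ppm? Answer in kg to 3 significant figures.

5.34 kg

After draining 42% and refilling: 131 × 0.58 + 17 × 0.42 = 83.12 ppm.
Deficit to target: 114 − 83.12 = 30.88 mg/L.
Mass: 30.88 mg/L × 173,000 L = 5342 g cyanuric acid.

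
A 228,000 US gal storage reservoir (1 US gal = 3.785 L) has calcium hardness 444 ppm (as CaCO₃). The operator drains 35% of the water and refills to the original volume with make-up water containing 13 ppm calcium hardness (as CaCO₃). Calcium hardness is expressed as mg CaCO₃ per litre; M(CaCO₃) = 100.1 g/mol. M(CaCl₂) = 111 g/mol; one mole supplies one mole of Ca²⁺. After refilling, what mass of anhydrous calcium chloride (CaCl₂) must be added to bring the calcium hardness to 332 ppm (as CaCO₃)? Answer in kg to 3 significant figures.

37.2 kg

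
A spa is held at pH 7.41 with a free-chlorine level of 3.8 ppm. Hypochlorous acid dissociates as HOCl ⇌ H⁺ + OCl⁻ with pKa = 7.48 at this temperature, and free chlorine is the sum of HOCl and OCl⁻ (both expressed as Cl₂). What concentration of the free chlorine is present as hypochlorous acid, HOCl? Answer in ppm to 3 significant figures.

2.05 ppm

[OCl⁻]/[HOCl] = 10^(pH − pKa) = 10^(7.41 − 7.48) = 10^-0.07 = 0.8511.
Fraction as HOCl = 1 / (1 + 0.8511) = 0.5402.
HOCl = 0.5402 × 3.8 ppm = 2.053 ppm.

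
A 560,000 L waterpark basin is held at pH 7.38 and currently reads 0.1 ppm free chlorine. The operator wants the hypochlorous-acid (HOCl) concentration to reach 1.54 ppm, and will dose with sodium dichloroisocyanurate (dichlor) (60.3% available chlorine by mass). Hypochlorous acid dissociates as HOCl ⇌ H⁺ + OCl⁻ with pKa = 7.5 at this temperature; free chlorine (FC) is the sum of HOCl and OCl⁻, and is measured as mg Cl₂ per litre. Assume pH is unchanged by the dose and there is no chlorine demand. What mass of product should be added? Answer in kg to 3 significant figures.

[OCl⁻]/[HOCl] = 10^(pH − pKa) = 10^(7.38 − 7.5) = 0.7586; fraction as HOCl = 1/(1 + 0.7586) = 0.5686.
Free chlorine required for 1.54 ppm HOCl: 1.54 / 0.5686 = 2.708 ppm.
FC to add: 2.708 − 0.1 = 2.608 mg/L as Cl₂.
Cl₂ equivalent: 2.608 mg/L × 560,000 L = 1461 g.
Product at 60.3% available Cl: 1461 / 0.603 = 2422 g.

2.42 kg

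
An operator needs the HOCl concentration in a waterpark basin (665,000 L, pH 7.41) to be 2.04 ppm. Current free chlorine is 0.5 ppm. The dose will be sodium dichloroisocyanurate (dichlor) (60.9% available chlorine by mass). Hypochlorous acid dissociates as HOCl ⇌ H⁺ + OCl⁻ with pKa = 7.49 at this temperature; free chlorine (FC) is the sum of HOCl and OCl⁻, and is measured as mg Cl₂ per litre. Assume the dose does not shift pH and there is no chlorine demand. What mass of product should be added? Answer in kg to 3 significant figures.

[OCl⁻]/[HOCl] = 10^(pH − pKa) = 10^(7.41 − 7.49) = 0.8318; fraction as HOCl = 1/(1 + 0.8318) = 0.5459.
Free chlorine required for 2.04 ppm HOCl: 2.04 / 0.5459 = 3.737 ppm.
FC to add: 3.737 − 0.5 = 3.237 mg/L as Cl₂.
Cl₂ equivalent: 3.237 mg/L × 665,000 L = 2152 g.
Product at 60.9% available Cl: 2152 / 0.609 = 3534 g.

3.53 kg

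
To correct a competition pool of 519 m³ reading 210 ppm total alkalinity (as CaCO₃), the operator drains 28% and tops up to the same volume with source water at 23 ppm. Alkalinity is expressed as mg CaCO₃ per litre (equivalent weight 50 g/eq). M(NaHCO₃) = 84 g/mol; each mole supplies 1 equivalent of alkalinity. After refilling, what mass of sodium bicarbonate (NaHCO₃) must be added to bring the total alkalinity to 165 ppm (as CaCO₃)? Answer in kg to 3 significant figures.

6.42 kg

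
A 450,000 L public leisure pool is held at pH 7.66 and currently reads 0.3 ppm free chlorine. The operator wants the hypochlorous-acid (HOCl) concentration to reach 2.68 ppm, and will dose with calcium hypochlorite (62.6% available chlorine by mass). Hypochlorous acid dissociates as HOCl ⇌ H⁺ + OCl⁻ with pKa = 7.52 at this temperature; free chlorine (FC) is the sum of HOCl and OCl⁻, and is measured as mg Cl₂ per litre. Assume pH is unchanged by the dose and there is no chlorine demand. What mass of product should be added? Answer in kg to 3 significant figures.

[OCl⁻]/[HOCl] = 10^(pH − pKa) = 10^(7.66 − 7.52) = 1.38; fraction as HOCl = 1/(1 + 1.38) = 0.4201.
Free chlorine required for 2.68 ppm HOCl: 2.68 / 0.4201 = 6.379 ppm.
FC to add: 6.379 − 0.3 = 6.079 mg/L as Cl₂.
Cl₂ equivalent: 6.079 mg/L × 450,000 L = 2736 g.
Product at 62.6% available Cl: 2736 / 0.626 = 4370 g.

4.37 kg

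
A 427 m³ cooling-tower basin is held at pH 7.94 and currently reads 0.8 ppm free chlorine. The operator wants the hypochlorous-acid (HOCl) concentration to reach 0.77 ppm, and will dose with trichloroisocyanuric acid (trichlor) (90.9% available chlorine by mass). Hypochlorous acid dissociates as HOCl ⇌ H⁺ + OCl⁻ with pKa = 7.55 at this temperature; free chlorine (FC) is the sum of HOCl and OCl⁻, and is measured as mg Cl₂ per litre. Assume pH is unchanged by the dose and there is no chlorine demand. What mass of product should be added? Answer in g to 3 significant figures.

874 g

Volume: 427 m³ = 427,000 L.
[OCl⁻]/[HOCl] = 10^(pH − pKa) = 10^(7.94 − 7.55) = 2.455; fraction as HOCl = 1/(1 + 2.455) = 0.2895.
Free chlorine required for 0.77 ppm HOCl: 0.77 / 0.2895 = 2.66 ppm.
FC to add: 2.66 − 0.8 = 1.86 mg/L as Cl₂.
Cl₂ equivalent: 1.86 mg/L × 427,000 L = 794.3 g.
Product at 90.9% available Cl: 794.3 / 0.909 = 873.8 g.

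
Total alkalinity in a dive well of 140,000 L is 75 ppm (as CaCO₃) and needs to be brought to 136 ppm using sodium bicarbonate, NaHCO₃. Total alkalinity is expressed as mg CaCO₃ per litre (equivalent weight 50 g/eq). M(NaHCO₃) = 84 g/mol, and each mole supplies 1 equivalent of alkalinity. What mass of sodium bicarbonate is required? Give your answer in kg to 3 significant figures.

14.3 kg

Alkalinity to add: (136 − 75) = 61 mg/L as CaCO₃ × 140,000 L = 8540 g as CaCO₃.
Equivalents: 8540 g ÷ 50 g/eq = 170.8 eq.
NaHCO₃ supplies 1 eq per mole → 170.8 mol.
Mass: 170.8 mol × 84 g/mol = 14,350 g.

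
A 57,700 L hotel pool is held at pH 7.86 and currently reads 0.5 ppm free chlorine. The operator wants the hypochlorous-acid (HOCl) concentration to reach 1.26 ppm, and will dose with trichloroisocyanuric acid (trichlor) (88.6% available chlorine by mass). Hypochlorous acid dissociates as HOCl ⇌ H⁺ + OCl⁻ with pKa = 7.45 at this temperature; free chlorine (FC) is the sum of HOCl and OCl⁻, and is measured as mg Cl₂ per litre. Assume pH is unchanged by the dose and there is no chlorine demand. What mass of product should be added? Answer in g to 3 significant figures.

260 g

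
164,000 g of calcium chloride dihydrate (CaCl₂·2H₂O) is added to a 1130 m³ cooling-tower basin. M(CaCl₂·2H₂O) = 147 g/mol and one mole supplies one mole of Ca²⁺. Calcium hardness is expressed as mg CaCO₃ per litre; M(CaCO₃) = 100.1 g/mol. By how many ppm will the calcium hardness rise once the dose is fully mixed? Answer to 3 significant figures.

Volume: 1130 m³ = 1,130,000 L.
Moles of Ca²⁺: 164,000 g ÷ 147 g/mol = 1116 mol.
As CaCO₃: 1116 mol × 100.1 g/mol = 111,700 g.
Rise: 111,700 g / 1,130,000 L × 1000 = 98.83 mg/L.

98.8 ppm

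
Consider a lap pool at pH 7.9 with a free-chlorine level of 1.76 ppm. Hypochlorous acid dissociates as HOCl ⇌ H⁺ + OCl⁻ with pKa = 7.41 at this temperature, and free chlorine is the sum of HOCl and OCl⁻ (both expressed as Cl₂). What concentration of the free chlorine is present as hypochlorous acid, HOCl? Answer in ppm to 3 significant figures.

[OCl⁻]/[HOCl] = 10^(pH − pKa) = 10^(7.9 − 7.41) = 10^0.49 = 3.09.
Fraction as HOCl = 1 / (1 + 3.09) = 0.2445.
HOCl = 0.2445 × 1.76 ppm = 0.4303 ppm.

0.430 ppm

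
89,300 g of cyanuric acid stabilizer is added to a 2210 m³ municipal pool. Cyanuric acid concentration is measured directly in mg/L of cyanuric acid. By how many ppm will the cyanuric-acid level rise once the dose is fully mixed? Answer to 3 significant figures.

40.4 ppm

Volume: 2210 m³ = 2,210,000 L.
Rise: 89,300 g / 2,210,000 L × 1000 = 40.41 mg/L.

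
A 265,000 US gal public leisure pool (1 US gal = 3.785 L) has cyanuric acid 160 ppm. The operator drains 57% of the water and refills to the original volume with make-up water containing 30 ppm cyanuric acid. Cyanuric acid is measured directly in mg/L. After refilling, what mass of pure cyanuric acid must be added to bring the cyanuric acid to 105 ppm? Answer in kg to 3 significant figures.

19.2 kg

Volume: 265,000 US gal × 3.785 L/gal = 1,003,025 L.
After draining 57% and refilling: 160 × 0.43 + 30 × 0.57 = 85.9 ppm.
Deficit to target: 105 − 85.9 = 19.1 mg/L.
Mass: 19.1 mg/L × 1,003,025 L = 19,160 g cyanuric acid.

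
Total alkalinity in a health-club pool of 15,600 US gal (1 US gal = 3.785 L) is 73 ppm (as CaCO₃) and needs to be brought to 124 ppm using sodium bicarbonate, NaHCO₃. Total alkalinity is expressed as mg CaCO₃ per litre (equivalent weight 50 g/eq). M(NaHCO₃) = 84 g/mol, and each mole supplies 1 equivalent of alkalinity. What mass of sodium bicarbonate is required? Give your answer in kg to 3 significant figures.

5.06 kg

Volume: 15,600 US gal × 3.785 L/gal = 59,046 L.
Alkalinity to add: (124 − 73) = 51 mg/L as CaCO₃ × 59,046 L = 3011 g as CaCO₃.
Equivalents: 3011 g ÷ 50 g/eq = 60.23 eq.
NaHCO₃ supplies 1 eq per mole → 60.23 mol.
Mass: 60.23 mol × 84 g/mol = 5059 g.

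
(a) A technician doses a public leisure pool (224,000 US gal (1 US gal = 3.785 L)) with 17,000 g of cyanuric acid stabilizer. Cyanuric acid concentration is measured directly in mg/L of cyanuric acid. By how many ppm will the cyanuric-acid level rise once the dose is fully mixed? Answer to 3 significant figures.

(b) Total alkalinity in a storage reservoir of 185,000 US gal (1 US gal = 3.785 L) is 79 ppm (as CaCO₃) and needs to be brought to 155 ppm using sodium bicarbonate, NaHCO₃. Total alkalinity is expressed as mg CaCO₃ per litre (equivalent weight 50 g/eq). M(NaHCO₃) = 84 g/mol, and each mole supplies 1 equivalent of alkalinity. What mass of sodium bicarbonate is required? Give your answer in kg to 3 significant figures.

(a) Volume: 224,000 US gal × 3.785 L/gal = 847,840 L.
(a) Rise: 17,000 g / 847,840 L × 1000 = 20.05 mg/L.

(b) Volume: 185,000 US gal × 3.785 L/gal = 700,225 L.
(b) Alkalinity to add: (155 − 79) = 76 mg/L as CaCO₃ × 700,225 L = 53,220 g as CaCO₃.
(b) Equivalents: 53,220 g ÷ 50 g/eq = 1064 eq.
(b) NaHCO₃ supplies 1 eq per mole → 1064 mol.
(b) Mass: 1064 mol × 84 g/mol = 89,400 g.

(a) 20.1 ppm; (b) 89.4 kg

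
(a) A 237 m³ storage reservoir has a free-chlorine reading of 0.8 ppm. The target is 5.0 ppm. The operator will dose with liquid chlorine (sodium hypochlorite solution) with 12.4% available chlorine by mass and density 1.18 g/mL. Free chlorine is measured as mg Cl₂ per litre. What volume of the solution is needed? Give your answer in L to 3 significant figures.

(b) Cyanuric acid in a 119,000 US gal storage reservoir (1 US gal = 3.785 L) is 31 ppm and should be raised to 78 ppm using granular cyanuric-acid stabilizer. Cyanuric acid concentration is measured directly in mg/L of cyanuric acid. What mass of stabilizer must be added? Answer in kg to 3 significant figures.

(a) Volume: 237 m³ = 237,000 L.
(a) Chlorine deficit: 5.0 − 0.8 = 4.2 ppm = 4.2 mg/L as Cl₂.
(a) Cl₂ equivalent needed: 4.2 mg/L × 237,000 L = 995,400 mg = 995.4 g.
(a) Product at 12.4% available chlorine: 995.4 / 0.124 = 8027 g.
(a) Volume at density 1.18 g/mL: 8027 g ÷ 1.18 g/mL = 6803 mL.

(b) Volume: 119,000 US gal × 3.785 L/gal = 450,415 L.
(b) CYA to add: (78 − 31) = 47 mg/L × 450,415 L = 21,170 g cyanuric acid.

(a) 6.80 L; (b) 21.2 kg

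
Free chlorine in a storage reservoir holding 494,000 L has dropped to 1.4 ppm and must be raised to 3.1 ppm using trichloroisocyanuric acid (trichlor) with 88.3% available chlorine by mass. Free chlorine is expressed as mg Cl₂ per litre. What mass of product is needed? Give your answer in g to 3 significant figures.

951 g

Chlorine deficit: 3.1 − 1.4 = 1.7 ppm = 1.7 mg/L as Cl₂.
Cl₂ equivalent needed: 1.7 mg/L × 494,000 L = 839,800 mg = 839.8 g.
Product at 88.3% available chlorine: 839.8 / 0.883 = 951.1 g.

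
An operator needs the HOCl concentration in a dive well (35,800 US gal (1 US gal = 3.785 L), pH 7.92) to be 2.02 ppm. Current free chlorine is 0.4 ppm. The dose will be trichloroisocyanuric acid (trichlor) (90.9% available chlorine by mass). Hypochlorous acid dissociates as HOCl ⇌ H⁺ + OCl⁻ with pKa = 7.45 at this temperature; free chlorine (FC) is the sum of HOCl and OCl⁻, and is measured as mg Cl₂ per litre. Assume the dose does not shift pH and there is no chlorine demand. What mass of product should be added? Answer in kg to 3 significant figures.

Volume: 35,800 US gal × 3.785 L/gal = 135,503 L.
[OCl⁻]/[HOCl] = 10^(pH − pKa) = 10^(7.92 − 7.45) = 2.951; fraction as HOCl = 1/(1 + 2.951) = 0.2531.
Free chlorine required for 2.02 ppm HOCl: 2.02 / 0.2531 = 7.981 ppm.
FC to add: 7.981 − 0.4 = 7.581 mg/L as Cl₂.
Cl₂ equivalent: 7.581 mg/L × 135,503 L = 1027 g.
Product at 90.9% available Cl: 1027 / 0.909 = 1130 g.

1.13 kg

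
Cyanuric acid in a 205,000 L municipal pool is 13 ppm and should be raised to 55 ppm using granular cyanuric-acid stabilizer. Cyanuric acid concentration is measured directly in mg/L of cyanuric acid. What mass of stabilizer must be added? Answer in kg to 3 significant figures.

CYA to add: (55 − 13) = 42 mg/L × 205,000 L = 8610 g cyanuric acid.

8.61 kg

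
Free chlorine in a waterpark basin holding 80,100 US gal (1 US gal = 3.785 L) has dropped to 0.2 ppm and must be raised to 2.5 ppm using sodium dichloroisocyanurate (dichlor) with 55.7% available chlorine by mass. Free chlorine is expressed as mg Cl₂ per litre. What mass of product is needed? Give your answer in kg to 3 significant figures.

1.25 kg

Volume: 80,100 US gal × 3.785 L/gal = 303,178 L.
Chlorine deficit: 2.5 − 0.2 = 2.3 ppm = 2.3 mg/L as Cl₂.
Cl₂ equivalent needed: 2.3 mg/L × 303,178 L = 697,300 mg = 697.3 g.
Product at 55.7% available chlorine: 697.3 / 0.557 = 1252 g.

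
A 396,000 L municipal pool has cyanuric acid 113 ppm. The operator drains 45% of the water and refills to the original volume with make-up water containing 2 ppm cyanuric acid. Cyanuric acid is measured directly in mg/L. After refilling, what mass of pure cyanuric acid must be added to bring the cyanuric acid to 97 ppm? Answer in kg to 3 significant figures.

13.4 kg

After draining 45% and refilling: 113 × 0.55 + 2 × 0.45 = 63.05 ppm.
Deficit to target: 97 − 63.05 = 33.95 mg/L.
Mass: 33.95 mg/L × 396,000 L = 13,440 g cyanuric acid.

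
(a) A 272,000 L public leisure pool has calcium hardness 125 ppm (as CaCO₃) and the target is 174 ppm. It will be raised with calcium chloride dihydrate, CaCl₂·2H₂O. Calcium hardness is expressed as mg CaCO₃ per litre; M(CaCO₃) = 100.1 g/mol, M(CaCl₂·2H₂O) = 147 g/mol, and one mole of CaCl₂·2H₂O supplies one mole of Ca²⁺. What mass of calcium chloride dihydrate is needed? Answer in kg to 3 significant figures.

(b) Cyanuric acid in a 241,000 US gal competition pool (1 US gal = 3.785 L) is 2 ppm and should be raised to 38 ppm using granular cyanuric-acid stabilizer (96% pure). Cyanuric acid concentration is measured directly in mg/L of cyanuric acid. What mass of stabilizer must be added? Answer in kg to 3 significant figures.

(a) 19.6 kg; (b) 34.2 kg

(a) Hardness to add: (174 − 125) = 49 mg/L as CaCO₃ × 272,000 L = 13,330 g as CaCO₃.
(a) Moles of Ca²⁺ (1 mol Ca²⁺ ≡ 1 mol CaCO₃): 13,330 / 100.1 g/mol = 133.1 mol.
(a) Mass of CaCl₂·2H₂O: 133.1 × 147 = 19,570 g.

(b) Volume: 241,000 US gal × 3.785 L/gal = 912,185 L.
(b) CYA to add: (38 − 2) = 36 mg/L × 912,185 L = 32,840 g cyanuric acid.
(b) At 96% purity: 32,840 / 0.96 = 34,210 g product.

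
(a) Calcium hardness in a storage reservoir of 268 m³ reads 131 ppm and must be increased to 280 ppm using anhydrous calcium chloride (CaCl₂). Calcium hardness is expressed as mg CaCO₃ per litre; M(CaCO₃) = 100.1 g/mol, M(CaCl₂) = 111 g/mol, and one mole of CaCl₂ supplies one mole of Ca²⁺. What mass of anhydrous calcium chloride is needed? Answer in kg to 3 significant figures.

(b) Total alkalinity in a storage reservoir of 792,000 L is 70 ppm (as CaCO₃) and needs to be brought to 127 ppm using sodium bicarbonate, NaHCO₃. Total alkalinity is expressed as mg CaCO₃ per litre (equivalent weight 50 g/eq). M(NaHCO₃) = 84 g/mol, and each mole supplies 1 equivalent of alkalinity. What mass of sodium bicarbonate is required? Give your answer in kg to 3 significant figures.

(a) Volume: 268 m³ = 268,000 L.
(a) Hardness to add: (280 − 131) = 149 mg/L as CaCO₃ × 268,000 L = 39,930 g as CaCO₃.
(a) Moles of Ca²⁺ (1 mol Ca²⁺ ≡ 1 mol CaCO₃): 39,930 / 100.1 g/mol = 398.9 mol.
(a) Mass of CaCl₂: 398.9 × 111 = 44,280 g.

(b) Alkalinity to add: (127 − 70) = 57 mg/L as CaCO₃ × 792,000 L = 45,140 g as CaCO₃.
(b) Equivalents: 45,140 g ÷ 50 g/eq = 902.9 eq.
(b) NaHCO₃ supplies 1 eq per mole → 902.9 mol.
(b) Mass: 902.9 mol × 84 g/mol = 75,840 g.

(a) 44.3 kg; (b) 75.8 kg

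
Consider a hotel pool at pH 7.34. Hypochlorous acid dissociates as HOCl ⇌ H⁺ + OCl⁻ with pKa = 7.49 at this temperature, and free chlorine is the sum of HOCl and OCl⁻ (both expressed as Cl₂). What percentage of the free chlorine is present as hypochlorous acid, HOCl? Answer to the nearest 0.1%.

[OCl⁻]/[HOCl] = 10^(pH − pKa) = 10^(7.34 − 7.49) = 10^-0.15 = 0.7079.
Fraction as HOCl = 1 / (1 + 0.7079) = 0.5855.

58.5%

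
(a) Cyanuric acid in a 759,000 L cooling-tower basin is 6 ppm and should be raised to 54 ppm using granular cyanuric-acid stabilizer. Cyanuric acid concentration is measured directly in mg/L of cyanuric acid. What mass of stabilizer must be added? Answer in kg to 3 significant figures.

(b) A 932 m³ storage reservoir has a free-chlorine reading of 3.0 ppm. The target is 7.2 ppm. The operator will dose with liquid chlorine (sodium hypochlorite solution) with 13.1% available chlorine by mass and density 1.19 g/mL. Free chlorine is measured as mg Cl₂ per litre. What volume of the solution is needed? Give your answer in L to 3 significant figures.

(a) 36.4 kg; (b) 25.1 L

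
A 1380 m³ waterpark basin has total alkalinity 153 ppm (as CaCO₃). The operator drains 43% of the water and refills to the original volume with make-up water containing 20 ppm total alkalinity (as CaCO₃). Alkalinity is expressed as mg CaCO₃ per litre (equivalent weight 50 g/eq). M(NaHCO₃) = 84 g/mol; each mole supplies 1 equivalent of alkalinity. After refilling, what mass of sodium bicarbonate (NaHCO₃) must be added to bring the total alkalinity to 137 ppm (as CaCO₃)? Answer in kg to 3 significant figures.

95.5 kg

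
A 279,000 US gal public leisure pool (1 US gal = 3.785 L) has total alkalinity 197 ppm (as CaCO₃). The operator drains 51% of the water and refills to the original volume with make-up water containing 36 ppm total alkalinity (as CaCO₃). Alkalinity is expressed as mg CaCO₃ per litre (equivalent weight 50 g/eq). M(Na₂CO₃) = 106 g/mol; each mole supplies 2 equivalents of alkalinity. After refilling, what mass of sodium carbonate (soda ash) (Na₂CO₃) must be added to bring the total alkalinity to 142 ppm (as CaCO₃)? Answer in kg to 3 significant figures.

Volume: 279,000 US gal × 3.785 L/gal = 1,056,015 L.
After draining 51% and refilling: 197 × 0.49 + 36 × 0.51 = 114.89 ppm.
Deficit to target: 142 − 114.89 = 27.11 mg/L.
As CaCO₃: 27.11 mg/L × 1,056,015 L = 28,630 g; ÷ 50 g/eq ÷ 2 = 286.3 mol Na₂CO₃.
Mass: 286.3 × 106 = 30,350 g.

30.3 kg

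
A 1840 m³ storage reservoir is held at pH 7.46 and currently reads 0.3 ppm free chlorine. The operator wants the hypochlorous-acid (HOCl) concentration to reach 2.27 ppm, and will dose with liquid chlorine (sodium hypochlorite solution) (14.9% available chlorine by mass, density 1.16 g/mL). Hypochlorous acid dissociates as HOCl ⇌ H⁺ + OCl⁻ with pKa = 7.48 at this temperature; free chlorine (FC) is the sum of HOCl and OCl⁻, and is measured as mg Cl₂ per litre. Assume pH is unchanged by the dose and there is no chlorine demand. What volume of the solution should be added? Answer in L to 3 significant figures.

44.1 L

Volume: 1840 m³ = 1,840,000 L.
[OCl⁻]/[HOCl] = 10^(pH − pKa) = 10^(7.46 − 7.48) = 0.955; fraction as HOCl = 1/(1 + 0.955) = 0.5115.
Free chlorine required for 2.27 ppm HOCl: 2.27 / 0.5115 = 4.438 ppm.
FC to add: 4.438 − 0.3 = 4.138 mg/L as Cl₂.
Cl₂ equivalent: 4.138 mg/L × 1,840,000 L = 7614 g.
Product at 14.9% available Cl: 7614 / 0.149 = 51,100 g.
Volume: 51,100 g ÷ 1.16 g/mL = 44,050 mL.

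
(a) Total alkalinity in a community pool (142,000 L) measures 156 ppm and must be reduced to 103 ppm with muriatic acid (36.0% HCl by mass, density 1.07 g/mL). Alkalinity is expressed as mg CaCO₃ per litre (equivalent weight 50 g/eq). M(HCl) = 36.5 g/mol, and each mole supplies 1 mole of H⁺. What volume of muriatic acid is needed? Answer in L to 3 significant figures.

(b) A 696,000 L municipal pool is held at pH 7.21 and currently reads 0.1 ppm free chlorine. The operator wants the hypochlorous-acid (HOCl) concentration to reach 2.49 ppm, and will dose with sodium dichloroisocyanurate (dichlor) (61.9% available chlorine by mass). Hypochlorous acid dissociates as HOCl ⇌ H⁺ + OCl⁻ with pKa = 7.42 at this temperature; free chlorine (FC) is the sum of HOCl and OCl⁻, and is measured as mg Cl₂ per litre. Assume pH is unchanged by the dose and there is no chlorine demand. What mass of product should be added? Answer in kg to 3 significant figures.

(a) Alkalinity to neutralize: (156 − 103) = 53 mg/L as CaCO₃ × 142,000 L = 7526 g as CaCO₃.
(a) Equivalents of H⁺ required: 7526 ÷ 50 g/eq = 150.5 eq = 150.5 mol HCl.
(a) Mass of HCl: 150.5 × 36.5 = 5494 g.
(a) Mass of 36.0% solution: 5494 / 0.36 = 15,260 g.
(a) Volume: 15,260 g ÷ 1.07 g/mL = 14,260 mL.

(b) [OCl⁻]/[HOCl] = 10^(pH − pKa) = 10^(7.21 − 7.42) = 0.6166; fraction as HOCl = 1/(1 + 0.6166) = 0.6186.
(b) Free chlorine required for 2.49 ppm HOCl: 2.49 / 0.6186 = 4.025 ppm.
(b) FC to add: 4.025 − 0.1 = 3.925 mg/L as Cl₂.
(b) Cl₂ equivalent: 3.925 mg/L × 696,000 L = 2732 g.
(b) Product at 61.9% available Cl: 2732 / 0.619 = 4414 g.

(a) 14.3 L; (b) 4.41 kg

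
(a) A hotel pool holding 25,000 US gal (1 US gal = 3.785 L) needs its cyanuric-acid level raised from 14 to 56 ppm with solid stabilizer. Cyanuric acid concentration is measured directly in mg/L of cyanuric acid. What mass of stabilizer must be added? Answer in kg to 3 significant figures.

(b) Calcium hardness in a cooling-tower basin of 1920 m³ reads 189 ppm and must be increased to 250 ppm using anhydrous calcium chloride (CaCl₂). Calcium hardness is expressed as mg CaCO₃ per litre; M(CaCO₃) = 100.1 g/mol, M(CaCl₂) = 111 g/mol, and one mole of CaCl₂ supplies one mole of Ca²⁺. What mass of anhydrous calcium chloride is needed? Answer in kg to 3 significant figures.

(a) 3.97 kg; (b) 130 kg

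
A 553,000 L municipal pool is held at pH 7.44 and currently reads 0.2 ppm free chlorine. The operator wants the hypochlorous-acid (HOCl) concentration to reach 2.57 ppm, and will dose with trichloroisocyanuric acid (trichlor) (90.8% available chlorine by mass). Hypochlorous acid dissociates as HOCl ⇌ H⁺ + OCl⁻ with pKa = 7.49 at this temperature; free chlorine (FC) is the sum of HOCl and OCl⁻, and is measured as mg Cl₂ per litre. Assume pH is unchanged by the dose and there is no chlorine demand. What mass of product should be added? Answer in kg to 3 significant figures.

2.84 kg

[OCl⁻]/[HOCl] = 10^(pH − pKa) = 10^(7.44 − 7.49) = 0.8913; fraction as HOCl = 1/(1 + 0.8913) = 0.5288.
Free chlorine required for 2.57 ppm HOCl: 2.57 / 0.5288 = 4.861 ppm.
FC to add: 4.861 − 0.2 = 4.661 mg/L as Cl₂.
Cl₂ equivalent: 4.661 mg/L × 553,000 L = 2577 g.
Product at 90.8% available Cl: 2577 / 0.908 = 2838 g.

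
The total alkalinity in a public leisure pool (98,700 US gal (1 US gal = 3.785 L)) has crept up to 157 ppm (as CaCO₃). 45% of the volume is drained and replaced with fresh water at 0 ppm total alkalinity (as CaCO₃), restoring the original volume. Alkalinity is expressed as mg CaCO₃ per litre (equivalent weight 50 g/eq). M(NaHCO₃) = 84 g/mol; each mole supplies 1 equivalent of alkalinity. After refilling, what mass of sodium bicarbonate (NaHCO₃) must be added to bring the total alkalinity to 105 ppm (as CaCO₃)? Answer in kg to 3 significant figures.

11.7 kg

Volume: 98,700 US gal × 3.785 L/gal = 373,580 L.
After draining 45% and refilling: 157 × 0.55 + 0 × 0.45 = 86.35 ppm.
Deficit to target: 105 − 86.35 = 18.65 mg/L.
As CaCO₃: 18.65 mg/L × 373,580 L = 6967 g; ÷ 50 g/eq ÷ 1 = 139.3 mol NaHCO₃.
Mass: 139.3 × 84 = 11,700 g.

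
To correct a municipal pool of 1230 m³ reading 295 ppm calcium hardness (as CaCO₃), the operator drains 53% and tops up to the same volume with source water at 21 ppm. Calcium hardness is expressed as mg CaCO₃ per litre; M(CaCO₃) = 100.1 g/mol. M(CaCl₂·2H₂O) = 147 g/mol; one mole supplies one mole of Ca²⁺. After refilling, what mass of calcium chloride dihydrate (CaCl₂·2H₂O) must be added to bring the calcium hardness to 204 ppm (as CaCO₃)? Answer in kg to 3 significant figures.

Volume: 1230 m³ = 1,230,000 L.
After draining 53% and refilling: 295 × 0.47 + 21 × 0.53 = 149.78 ppm.
Deficit to target: 204 − 149.78 = 54.22 mg/L.
As CaCO₃: 54.22 mg/L × 1,230,000 L = 66,690 g; ÷ 100.1 = 666.2 mol Ca²⁺.
Mass: 666.2 × 147 = 97,940 g.

97.9 kg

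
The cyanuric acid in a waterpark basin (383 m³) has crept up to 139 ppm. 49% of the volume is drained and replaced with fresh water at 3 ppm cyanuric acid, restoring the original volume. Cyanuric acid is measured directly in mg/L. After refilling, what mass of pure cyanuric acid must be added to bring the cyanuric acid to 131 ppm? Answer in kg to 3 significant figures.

Volume: 383 m³ = 383,000 L.
After draining 49% and refilling: 139 × 0.51 + 3 × 0.49 = 72.36 ppm.
Deficit to target: 131 − 72.36 = 58.64 mg/L.
Mass: 58.64 mg/L × 383,000 L = 22,460 g cyanuric acid.

22.5 kg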